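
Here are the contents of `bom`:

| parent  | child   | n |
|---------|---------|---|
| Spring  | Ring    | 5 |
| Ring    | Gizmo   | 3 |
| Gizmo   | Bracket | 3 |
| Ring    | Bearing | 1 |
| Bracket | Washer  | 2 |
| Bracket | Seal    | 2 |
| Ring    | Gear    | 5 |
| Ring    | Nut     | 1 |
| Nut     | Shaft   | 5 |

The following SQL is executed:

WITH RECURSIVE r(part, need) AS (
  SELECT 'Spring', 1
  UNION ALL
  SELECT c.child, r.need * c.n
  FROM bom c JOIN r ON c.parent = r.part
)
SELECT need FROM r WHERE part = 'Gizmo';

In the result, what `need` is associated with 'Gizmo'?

Base: (Spring, need=1).
Iteration 1: components of {Spring} -> Ring = 1*5 = 5.
Iteration 2: components of {Ring} -> Bearing = 5*1 = 5, Gear = 5*5 = 25, Gizmo = 5*3 = 15, Nut = 5*1 = 5.
Iteration 3: components of {Bearing,Gear,Gizmo,Nut} -> Bracket = 15*3 = 45, Shaft = 5*5 = 25.
Iteration 4: components of {Bracket,Shaft} -> Seal = 45*2 = 90, Washer = 45*2 = 90.
Iteration 5: no further components; recursion stops.

15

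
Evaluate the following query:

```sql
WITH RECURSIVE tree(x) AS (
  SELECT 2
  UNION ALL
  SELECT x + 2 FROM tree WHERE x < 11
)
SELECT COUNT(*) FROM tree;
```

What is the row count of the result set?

6

Base: x=2.
Iteration 1: 2 < 11 holds -> x = 2 + 2 = 4.
Iteration 2: 4 < 11 holds -> x = 4 + 2 = 6.
Iteration 3: 6 < 11 holds -> x = 6 + 2 = 8.
Iteration 4: 8 < 11 holds -> x = 8 + 2 = 10.
Iteration 5: 10 < 11 holds -> x = 10 + 2 = 12.
Iteration 6: 12 < 11 fails; recursion stops.
Total rows emitted: 6.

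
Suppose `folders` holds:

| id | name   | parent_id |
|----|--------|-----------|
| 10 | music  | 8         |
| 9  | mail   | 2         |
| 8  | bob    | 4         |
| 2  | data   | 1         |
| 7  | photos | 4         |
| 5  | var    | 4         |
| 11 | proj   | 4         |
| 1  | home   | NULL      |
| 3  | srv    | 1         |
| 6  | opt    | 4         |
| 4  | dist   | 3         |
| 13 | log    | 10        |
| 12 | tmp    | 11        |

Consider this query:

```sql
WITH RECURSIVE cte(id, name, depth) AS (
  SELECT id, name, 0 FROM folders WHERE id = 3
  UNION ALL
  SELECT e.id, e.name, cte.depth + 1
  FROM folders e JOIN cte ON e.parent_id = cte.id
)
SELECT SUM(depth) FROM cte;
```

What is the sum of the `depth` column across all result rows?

21

Base: id=3 (srv) at depth 0.
Iteration 1: rows with parent_id in {3} -> dist (id 4, depth 1).
Iteration 2: rows with parent_id in {4} -> var (id 5, depth 2), opt (id 6, depth 2), photos (id 7, depth 2), bob (id 8, depth 2), proj (id 11, depth 2).
Iteration 3: rows with parent_id in {5,6,7,8,11} -> music (id 10, depth 3), tmp (id 12, depth 3).
Iteration 4: rows with parent_id in {10,12} -> log (id 13, depth 4).
Iteration 5: no rows with parent_id in {13}; recursion stops.
SUM(depth) = 0 + 1 + 2 + 2 + 2 + 2 + 2 + 3 + 3 + 4 = 21.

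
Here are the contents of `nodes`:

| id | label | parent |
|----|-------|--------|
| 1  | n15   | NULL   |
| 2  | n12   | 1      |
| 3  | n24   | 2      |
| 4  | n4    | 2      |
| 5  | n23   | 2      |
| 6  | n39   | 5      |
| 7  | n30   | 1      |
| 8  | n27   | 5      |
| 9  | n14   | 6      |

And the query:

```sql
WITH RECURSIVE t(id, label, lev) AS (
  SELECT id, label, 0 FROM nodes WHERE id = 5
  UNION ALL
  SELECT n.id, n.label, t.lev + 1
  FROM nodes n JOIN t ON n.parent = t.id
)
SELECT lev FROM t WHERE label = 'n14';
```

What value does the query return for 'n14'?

2

Base: id=5 (n23) at lev 0.
Iteration 1: rows with parent in {5} -> n39 (id 6, lev 1), n27 (id 8, lev 1).
Iteration 2: rows with parent in {6,8} -> n14 (id 9, lev 2).
Iteration 3: no rows with parent in {9}; recursion stops.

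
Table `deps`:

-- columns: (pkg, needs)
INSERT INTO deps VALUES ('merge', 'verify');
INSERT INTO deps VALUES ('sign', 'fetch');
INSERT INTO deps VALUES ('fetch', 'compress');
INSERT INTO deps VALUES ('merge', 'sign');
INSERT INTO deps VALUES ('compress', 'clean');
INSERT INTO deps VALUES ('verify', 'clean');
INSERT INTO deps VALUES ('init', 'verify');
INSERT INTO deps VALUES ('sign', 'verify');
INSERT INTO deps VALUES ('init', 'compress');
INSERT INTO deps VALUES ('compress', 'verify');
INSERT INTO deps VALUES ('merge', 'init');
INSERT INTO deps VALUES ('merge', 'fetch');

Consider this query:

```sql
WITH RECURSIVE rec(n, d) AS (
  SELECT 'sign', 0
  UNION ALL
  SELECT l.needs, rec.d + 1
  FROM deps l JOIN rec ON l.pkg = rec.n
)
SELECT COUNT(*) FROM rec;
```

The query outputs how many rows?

8

Base: (sign, d=0).
Iteration 1: edges from {sign} -> (fetch, d=1), (verify, d=1).
Iteration 2: edges from {fetch,verify} -> (clean, d=2), (compress, d=2).
Iteration 3: edges from {clean,compress} -> (clean, d=3), (verify, d=3).
Iteration 4: edges from {clean,verify} -> (clean, d=4).
Iteration 5: no outgoing edges from {clean}; recursion stops.
Total rows emitted: 8.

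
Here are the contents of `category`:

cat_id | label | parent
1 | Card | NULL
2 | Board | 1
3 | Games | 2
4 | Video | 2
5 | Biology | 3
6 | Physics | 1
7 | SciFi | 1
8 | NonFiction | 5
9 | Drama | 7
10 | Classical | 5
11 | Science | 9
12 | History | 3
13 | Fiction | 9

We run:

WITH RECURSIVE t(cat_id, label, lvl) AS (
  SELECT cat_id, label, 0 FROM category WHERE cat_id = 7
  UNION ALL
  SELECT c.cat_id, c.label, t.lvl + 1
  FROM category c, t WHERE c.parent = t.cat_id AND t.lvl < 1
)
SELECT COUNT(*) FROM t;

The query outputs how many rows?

Base: cat_id=7 (SciFi) at lvl 0.
Iteration 1: rows with parent in {7} -> Drama (id 9, lvl 1).
Iteration 2: lvl < 1 fails for all current rows; recursion stops.
Total rows emitted: 2.

2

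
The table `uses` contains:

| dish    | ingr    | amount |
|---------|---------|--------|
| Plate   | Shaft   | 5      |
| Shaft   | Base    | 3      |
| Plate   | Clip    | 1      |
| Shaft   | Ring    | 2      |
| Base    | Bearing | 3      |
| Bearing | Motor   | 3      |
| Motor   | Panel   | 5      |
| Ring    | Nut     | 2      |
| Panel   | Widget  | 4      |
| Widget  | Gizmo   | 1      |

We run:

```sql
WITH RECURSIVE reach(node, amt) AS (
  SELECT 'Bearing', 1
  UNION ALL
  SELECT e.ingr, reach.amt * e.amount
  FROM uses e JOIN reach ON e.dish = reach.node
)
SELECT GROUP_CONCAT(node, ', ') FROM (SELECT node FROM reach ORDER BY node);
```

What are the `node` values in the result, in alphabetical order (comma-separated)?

Bearing, Gizmo, Motor, Panel, Widget

Base: (Bearing, amt=1).
Iteration 1: components of {Bearing} -> Motor = 1*3 = 3.
Iteration 2: components of {Motor} -> Panel = 3*5 = 15.
Iteration 3: components of {Panel} -> Widget = 15*4 = 60.
Iteration 4: components of {Widget} -> Gizmo = 60*1 = 60.
Iteration 5: no further components; recursion stops.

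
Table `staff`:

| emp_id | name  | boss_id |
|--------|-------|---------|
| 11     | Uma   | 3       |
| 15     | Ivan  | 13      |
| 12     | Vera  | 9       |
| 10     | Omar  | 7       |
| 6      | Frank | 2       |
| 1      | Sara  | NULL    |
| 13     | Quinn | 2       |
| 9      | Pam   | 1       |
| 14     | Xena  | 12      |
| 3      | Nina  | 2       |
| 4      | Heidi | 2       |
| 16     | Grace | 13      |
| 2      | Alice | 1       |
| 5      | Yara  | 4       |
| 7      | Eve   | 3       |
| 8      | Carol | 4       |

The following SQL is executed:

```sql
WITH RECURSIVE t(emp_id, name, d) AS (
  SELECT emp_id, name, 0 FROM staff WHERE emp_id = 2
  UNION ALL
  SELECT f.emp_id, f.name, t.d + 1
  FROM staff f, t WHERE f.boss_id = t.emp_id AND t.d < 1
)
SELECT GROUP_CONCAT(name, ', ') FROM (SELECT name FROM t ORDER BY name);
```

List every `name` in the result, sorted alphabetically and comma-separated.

Alice, Frank, Heidi, Nina, Quinn

Base: emp_id=2 (Alice) at d 0.
Iteration 1: rows with boss_id in {2} -> Nina (id 3, d 1), Heidi (id 4, d 1), Frank (id 6, d 1), Quinn (id 13, d 1).
Iteration 2: d < 1 fails for all current rows; recursion stops.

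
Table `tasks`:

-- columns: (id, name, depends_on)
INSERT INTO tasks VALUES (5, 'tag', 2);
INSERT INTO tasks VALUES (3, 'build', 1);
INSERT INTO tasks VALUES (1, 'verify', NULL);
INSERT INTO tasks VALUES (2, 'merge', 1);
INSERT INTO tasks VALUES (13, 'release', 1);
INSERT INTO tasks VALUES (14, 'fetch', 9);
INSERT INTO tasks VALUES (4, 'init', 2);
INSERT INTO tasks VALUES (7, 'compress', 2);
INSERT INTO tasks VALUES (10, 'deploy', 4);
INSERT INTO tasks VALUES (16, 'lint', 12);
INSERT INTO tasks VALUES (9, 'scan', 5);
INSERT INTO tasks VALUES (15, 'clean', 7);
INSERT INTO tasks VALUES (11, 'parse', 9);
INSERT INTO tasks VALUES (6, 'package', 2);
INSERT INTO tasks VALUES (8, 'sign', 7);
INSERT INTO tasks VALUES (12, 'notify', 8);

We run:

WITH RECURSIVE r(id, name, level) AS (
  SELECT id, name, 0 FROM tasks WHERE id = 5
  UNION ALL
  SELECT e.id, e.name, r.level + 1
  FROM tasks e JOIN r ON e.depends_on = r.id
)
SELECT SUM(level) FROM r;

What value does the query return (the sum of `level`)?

Base: id=5 (tag) at level 0.
Iteration 1: rows with depends_on in {5} -> scan (id 9, level 1).
Iteration 2: rows with depends_on in {9} -> parse (id 11, level 2), fetch (id 14, level 2).
Iteration 3: no rows with depends_on in {11,14}; recursion stops.
SUM(level) = 0 + 1 + 2 + 2 = 5.

5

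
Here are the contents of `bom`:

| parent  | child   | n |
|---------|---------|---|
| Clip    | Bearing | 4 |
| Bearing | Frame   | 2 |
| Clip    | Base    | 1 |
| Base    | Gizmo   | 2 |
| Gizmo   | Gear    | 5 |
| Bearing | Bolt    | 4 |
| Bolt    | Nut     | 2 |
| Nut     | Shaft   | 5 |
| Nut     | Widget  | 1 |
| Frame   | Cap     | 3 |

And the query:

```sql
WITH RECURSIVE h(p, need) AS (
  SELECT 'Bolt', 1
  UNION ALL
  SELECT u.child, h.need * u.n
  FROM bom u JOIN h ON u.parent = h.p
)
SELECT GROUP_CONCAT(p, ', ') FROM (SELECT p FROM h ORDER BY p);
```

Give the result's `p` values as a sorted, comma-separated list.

Base: (Bolt, need=1).
Iteration 1: components of {Bolt} -> Nut = 1*2 = 2.
Iteration 2: components of {Nut} -> Shaft = 2*5 = 10, Widget = 2*1 = 2.
Iteration 3: no further components; recursion stops.

Bolt, Nut, Shaft, Widget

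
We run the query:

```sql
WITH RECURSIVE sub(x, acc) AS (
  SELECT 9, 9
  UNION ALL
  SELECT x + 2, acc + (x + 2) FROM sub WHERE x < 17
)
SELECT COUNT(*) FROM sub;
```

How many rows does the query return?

5

Base: x=9, acc=9.
Iteration 1: 9 < 17 holds -> x = 9 + 2 = 11, acc = 9 + 11 = 20.
Iteration 2: 11 < 17 holds -> x = 11 + 2 = 13, acc = 20 + 13 = 33.
Iteration 3: 13 < 17 holds -> x = 13 + 2 = 15, acc = 33 + 15 = 48.
Iteration 4: 15 < 17 holds -> x = 15 + 2 = 17, acc = 48 + 17 = 65.
Iteration 5: 17 < 17 fails; recursion stops.
Total rows emitted: 5.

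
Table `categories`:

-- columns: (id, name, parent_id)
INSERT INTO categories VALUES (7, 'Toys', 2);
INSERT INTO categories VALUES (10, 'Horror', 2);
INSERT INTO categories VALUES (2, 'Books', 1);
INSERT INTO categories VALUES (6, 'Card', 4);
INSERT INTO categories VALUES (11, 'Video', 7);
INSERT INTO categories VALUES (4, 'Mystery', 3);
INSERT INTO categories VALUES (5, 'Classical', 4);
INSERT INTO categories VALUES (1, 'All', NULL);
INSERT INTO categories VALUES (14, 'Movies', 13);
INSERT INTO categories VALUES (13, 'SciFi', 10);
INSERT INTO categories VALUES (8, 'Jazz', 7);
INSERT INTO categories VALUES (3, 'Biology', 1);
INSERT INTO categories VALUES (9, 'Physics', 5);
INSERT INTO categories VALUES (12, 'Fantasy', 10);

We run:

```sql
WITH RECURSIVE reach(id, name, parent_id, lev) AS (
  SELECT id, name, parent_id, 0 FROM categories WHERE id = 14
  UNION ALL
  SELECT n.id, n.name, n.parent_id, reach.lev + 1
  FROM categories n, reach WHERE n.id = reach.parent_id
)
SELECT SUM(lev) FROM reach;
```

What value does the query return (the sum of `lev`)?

Base: id=14 (Movies), parent_id=13, lev 0.
Iteration 1: join on id=13 -> SciFi (id 13, parent_id=10, lev 1).
Iteration 2: join on id=10 -> Horror (id 10, parent_id=2, lev 2).
Iteration 3: join on id=2 -> Books (id 2, parent_id=1, lev 3).
Iteration 4: join on id=1 -> All (id 1, parent_id=NULL, lev 4).
Iteration 5: parent_id is NULL; no match; recursion stops.
SUM(lev) = 0 + 1 + 2 + 3 + 4 = 10.

10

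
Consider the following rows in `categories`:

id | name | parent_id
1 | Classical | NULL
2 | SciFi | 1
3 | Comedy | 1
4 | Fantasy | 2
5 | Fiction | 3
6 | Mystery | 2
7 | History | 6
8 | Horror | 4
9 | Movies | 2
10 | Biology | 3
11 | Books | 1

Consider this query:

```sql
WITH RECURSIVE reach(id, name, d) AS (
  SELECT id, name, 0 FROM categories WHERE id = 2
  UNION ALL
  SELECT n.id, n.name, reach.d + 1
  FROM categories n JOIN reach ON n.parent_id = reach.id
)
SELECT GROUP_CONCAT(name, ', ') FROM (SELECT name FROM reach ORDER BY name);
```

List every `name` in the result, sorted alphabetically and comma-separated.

Base: id=2 (SciFi) at d 0.
Iteration 1: rows with parent_id in {2} -> Fantasy (id 4, d 1), Mystery (id 6, d 1), Movies (id 9, d 1).
Iteration 2: rows with parent_id in {4,6,9} -> History (id 7, d 2), Horror (id 8, d 2).
Iteration 3: no rows with parent_id in {7,8}; recursion stops.

Fantasy, History, Horror, Movies, Mystery, SciFi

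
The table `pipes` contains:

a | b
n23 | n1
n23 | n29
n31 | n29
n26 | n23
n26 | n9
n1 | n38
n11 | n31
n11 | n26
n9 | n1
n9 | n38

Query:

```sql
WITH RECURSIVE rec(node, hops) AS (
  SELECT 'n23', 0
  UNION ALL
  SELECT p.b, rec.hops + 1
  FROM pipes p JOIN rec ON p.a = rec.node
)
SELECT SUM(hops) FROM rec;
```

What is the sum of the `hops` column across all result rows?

Base: (n23, hops=0).
Iteration 1: edges from {n23} -> (n1, hops=1), (n29, hops=1).
Iteration 2: edges from {n1,n29} -> (n38, hops=2).
Iteration 3: no outgoing edges from {n38}; recursion stops.
SUM(hops) = 0 + 1 + 1 + 2 = 4.

4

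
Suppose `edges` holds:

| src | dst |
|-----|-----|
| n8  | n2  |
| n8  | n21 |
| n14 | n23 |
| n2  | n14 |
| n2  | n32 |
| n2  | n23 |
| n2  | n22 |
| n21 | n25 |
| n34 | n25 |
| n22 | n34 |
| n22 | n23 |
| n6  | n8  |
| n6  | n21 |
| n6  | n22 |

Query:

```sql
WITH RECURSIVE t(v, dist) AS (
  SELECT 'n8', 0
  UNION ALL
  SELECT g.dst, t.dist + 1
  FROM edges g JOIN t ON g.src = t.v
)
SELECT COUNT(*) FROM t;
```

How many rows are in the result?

12

Base: (n8, dist=0).
Iteration 1: edges from {n8} -> (n2, dist=1), (n21, dist=1).
Iteration 2: edges from {n2,n21} -> (n14, dist=2), (n22, dist=2), (n23, dist=2), (n25, dist=2), (n32, dist=2).
Iteration 3: edges from {n14,n22,n23,n25,n32} -> (n23, dist=3) x2, (n34, dist=3). [UNION ALL keeps all 3 new rows, including repeats]
Iteration 4: edges from {n23,n34} -> (n25, dist=4).
Iteration 5: no outgoing edges from {n25}; recursion stops.
Total rows emitted: 12.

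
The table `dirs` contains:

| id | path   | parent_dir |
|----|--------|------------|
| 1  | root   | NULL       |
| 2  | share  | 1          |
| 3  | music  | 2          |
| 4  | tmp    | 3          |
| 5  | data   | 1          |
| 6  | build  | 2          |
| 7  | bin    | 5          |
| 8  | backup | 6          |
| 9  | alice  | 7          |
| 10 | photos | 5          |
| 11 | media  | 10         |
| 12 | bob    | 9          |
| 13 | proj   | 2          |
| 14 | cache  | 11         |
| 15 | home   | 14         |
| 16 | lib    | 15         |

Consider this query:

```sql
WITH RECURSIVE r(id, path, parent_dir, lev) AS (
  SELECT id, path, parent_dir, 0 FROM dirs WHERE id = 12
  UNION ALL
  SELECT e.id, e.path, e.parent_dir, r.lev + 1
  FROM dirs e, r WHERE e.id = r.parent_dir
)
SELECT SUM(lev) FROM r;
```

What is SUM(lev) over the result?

Base: id=12 (bob), parent_dir=9, lev 0.
Iteration 1: join on id=9 -> alice (id 9, parent_dir=7, lev 1).
Iteration 2: join on id=7 -> bin (id 7, parent_dir=5, lev 2).
Iteration 3: join on id=5 -> data (id 5, parent_dir=1, lev 3).
Iteration 4: join on id=1 -> root (id 1, parent_dir=NULL, lev 4).
Iteration 5: parent_dir is NULL; no match; recursion stops.
SUM(lev) = 0 + 1 + 2 + 3 + 4 = 10.

10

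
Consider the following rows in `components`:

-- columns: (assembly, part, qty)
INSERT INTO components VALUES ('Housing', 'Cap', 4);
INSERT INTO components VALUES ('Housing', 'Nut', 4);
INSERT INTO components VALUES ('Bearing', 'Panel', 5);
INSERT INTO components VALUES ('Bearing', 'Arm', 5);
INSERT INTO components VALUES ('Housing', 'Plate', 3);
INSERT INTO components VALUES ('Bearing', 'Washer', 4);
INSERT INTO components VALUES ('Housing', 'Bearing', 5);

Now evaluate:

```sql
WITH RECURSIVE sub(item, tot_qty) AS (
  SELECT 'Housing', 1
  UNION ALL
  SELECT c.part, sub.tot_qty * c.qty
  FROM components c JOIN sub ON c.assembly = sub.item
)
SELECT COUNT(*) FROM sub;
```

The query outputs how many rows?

8

Base: (Housing, tot_qty=1).
Iteration 1: components of {Housing} -> Bearing = 1*5 = 5, Cap = 1*4 = 4, Nut = 1*4 = 4, Plate = 1*3 = 3.
Iteration 2: components of {Bearing,Cap,Nut,Plate} -> Arm = 5*5 = 25, Panel = 5*5 = 25, Washer = 5*4 = 20.
Iteration 3: no further components; recursion stops.
Total rows emitted: 8.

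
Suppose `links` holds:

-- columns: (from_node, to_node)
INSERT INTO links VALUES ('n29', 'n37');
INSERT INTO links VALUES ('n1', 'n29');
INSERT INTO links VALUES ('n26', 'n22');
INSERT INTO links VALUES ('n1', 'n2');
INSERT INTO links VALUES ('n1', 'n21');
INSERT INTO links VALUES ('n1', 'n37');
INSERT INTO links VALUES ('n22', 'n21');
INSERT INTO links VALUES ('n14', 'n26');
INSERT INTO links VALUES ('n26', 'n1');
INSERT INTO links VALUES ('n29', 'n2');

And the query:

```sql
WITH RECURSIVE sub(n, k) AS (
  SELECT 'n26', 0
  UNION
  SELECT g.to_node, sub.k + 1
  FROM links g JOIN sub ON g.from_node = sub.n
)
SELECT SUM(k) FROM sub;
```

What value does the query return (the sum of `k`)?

Base: (n26, k=0).
Iteration 1: edges from {n26} -> (n1, k=1), (n22, k=1).
Iteration 2: edges from {n1,n22} -> (n2, k=2), (n21, k=2), (n29, k=2), (n37, k=2). [UNION drops 1 duplicate row(s)]
Iteration 3: edges from {n2,n21,n29,n37} -> (n2, k=3), (n37, k=3).
Iteration 4: no outgoing edges from {n2,n37}; recursion stops.
SUM(k) = 0 + 1 + 1 + 2 + 2 + 2 + 2 + 3 + 3 = 16.

16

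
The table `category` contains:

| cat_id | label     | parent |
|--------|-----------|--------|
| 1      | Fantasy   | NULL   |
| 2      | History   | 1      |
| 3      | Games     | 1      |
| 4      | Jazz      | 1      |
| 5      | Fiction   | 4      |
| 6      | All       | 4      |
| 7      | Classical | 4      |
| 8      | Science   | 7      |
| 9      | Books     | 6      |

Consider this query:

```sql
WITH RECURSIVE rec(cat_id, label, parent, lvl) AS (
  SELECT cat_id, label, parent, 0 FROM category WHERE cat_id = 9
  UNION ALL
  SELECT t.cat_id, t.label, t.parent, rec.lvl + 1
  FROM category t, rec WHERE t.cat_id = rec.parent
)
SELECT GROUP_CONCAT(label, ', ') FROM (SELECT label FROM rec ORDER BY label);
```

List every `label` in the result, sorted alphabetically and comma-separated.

Base: cat_id=9 (Books), parent=6, lvl 0.
Iteration 1: join on cat_id=6 -> All (id 6, parent=4, lvl 1).
Iteration 2: join on cat_id=4 -> Jazz (id 4, parent=1, lvl 2).
Iteration 3: join on cat_id=1 -> Fantasy (id 1, parent=NULL, lvl 3).
Iteration 4: parent is NULL; no match; recursion stops.

All, Books, Fantasy, Jazz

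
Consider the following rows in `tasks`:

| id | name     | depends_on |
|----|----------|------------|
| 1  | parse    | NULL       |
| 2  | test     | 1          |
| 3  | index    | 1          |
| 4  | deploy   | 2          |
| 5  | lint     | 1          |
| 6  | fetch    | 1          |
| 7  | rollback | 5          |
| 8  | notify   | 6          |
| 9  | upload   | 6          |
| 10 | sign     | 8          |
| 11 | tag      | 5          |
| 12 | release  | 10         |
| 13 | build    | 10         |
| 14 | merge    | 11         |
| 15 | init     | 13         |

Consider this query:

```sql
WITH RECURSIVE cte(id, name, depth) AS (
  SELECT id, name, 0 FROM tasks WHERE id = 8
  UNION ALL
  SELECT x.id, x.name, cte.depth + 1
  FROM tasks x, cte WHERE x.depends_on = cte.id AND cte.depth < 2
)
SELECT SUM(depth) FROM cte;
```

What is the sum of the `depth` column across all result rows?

5

Base: id=8 (notify) at depth 0.
Iteration 1: rows with depends_on in {8} -> sign (id 10, depth 1).
Iteration 2: rows with depends_on in {10} -> release (id 12, depth 2), build (id 13, depth 2).
Iteration 3: depth < 2 fails for all current rows; recursion stops.
SUM(depth) = 0 + 1 + 2 + 2 = 5.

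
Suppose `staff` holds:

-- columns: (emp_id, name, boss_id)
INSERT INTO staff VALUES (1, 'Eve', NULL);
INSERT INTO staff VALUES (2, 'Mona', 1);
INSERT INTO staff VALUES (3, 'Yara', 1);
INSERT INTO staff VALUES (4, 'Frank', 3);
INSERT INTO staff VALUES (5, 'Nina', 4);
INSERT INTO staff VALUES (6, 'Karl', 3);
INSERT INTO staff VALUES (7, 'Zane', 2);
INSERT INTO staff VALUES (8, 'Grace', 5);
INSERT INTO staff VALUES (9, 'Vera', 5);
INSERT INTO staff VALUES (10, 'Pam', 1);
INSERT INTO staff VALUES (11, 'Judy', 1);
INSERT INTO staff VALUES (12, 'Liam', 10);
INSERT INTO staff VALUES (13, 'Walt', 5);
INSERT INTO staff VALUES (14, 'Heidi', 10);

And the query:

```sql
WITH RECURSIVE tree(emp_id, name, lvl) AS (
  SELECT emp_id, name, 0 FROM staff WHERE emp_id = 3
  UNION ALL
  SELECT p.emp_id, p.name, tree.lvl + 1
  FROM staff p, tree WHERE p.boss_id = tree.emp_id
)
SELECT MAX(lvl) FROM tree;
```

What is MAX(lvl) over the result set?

3

Base: emp_id=3 (Yara) at lvl 0.
Iteration 1: rows with boss_id in {3} -> Frank (id 4, lvl 1), Karl (id 6, lvl 1).
Iteration 2: rows with boss_id in {4,6} -> Nina (id 5, lvl 2).
Iteration 3: rows with boss_id in {5} -> Grace (id 8, lvl 3), Vera (id 9, lvl 3), Walt (id 13, lvl 3).
Iteration 4: no rows with boss_id in {8,9,13}; recursion stops.
lvl values: 0, 1, 1, 2, 3, 3, 3; the maximum is 3.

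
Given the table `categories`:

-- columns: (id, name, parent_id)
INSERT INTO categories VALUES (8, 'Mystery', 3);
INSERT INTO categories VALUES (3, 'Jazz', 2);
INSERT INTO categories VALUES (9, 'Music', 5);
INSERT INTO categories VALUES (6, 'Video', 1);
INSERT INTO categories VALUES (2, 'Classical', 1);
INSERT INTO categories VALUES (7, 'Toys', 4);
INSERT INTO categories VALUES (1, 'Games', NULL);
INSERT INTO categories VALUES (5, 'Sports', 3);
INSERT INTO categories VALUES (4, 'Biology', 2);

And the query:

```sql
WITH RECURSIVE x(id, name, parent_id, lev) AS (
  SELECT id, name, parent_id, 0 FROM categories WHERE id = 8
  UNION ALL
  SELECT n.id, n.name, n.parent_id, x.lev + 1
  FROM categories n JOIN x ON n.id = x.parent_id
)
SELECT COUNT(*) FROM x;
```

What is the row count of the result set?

Base: id=8 (Mystery), parent_id=3, lev 0.
Iteration 1: join on id=3 -> Jazz (id 3, parent_id=2, lev 1).
Iteration 2: join on id=2 -> Classical (id 2, parent_id=1, lev 2).
Iteration 3: join on id=1 -> Games (id 1, parent_id=NULL, lev 3).
Iteration 4: parent_id is NULL; no match; recursion stops.
Total rows emitted: 4.

4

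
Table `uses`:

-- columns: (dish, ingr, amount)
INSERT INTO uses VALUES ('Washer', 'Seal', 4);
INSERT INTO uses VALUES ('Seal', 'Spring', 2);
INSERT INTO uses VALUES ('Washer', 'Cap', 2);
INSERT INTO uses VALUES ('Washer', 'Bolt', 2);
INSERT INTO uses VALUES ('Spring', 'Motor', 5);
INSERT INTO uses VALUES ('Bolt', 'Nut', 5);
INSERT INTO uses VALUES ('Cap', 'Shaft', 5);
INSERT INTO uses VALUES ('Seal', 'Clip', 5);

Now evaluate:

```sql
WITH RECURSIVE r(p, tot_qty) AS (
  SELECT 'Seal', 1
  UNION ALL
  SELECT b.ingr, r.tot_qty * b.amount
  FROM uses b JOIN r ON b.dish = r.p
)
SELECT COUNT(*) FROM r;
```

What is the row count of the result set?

4

Base: (Seal, tot_qty=1).
Iteration 1: components of {Seal} -> Clip = 1*5 = 5, Spring = 1*2 = 2.
Iteration 2: components of {Clip,Spring} -> Motor = 2*5 = 10.
Iteration 3: no further components; recursion stops.
Total rows emitted: 4.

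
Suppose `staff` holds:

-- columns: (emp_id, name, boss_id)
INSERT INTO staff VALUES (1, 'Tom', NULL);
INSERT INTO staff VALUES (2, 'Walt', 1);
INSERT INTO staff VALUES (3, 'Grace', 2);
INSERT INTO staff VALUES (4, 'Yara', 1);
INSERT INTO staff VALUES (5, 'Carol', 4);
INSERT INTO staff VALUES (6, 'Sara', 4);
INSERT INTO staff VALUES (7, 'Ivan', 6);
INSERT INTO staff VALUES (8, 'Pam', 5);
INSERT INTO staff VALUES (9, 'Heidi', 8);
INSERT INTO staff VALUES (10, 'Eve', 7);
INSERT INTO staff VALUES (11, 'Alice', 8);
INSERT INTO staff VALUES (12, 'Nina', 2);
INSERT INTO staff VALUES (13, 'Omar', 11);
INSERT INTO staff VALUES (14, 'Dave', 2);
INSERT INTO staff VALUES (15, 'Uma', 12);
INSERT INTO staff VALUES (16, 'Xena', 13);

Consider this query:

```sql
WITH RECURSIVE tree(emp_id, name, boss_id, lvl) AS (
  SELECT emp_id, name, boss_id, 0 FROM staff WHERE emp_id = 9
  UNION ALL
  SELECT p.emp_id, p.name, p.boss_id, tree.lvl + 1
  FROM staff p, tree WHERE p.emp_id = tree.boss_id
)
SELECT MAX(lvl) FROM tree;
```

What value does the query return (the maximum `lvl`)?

Base: emp_id=9 (Heidi), boss_id=8, lvl 0.
Iteration 1: join on emp_id=8 -> Pam (id 8, boss_id=5, lvl 1).
Iteration 2: join on emp_id=5 -> Carol (id 5, boss_id=4, lvl 2).
Iteration 3: join on emp_id=4 -> Yara (id 4, boss_id=1, lvl 3).
Iteration 4: join on emp_id=1 -> Tom (id 1, boss_id=NULL, lvl 4).
Iteration 5: boss_id is NULL; no match; recursion stops.
lvl values: 0, 1, 2, 3, 4; the maximum is 4.

4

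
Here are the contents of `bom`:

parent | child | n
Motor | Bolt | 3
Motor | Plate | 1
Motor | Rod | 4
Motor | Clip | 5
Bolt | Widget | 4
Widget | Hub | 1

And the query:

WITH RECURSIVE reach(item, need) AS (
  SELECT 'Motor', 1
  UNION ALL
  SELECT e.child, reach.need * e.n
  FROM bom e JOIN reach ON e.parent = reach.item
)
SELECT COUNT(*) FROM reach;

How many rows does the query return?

7

Base: (Motor, need=1).
Iteration 1: components of {Motor} -> Bolt = 1*3 = 3, Clip = 1*5 = 5, Plate = 1*1 = 1, Rod = 1*4 = 4.
Iteration 2: components of {Bolt,Clip,Plate,Rod} -> Widget = 3*4 = 12.
Iteration 3: components of {Widget} -> Hub = 12*1 = 12.
Iteration 4: no further components; recursion stops.
Total rows emitted: 7.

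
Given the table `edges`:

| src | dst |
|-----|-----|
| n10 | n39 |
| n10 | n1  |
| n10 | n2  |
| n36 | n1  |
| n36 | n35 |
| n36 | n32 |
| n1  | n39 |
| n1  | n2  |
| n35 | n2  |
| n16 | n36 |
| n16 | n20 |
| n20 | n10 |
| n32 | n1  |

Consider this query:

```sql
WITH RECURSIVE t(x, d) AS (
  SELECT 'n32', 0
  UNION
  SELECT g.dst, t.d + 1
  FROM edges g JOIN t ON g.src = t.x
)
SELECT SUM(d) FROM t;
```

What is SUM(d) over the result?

Base: (n32, d=0).
Iteration 1: edges from {n32} -> (n1, d=1).
Iteration 2: edges from {n1} -> (n2, d=2), (n39, d=2).
Iteration 3: no outgoing edges from {n2,n39}; recursion stops.
SUM(d) = 0 + 1 + 2 + 2 = 5.

5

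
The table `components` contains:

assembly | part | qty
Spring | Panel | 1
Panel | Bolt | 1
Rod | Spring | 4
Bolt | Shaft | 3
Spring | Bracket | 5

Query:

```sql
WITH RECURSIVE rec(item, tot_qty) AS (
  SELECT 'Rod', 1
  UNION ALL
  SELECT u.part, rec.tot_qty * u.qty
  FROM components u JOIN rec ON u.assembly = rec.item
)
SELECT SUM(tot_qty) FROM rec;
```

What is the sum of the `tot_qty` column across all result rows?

Base: (Rod, tot_qty=1).
Iteration 1: components of {Rod} -> Spring = 1*4 = 4.
Iteration 2: components of {Spring} -> Bracket = 4*5 = 20, Panel = 4*1 = 4.
Iteration 3: components of {Bracket,Panel} -> Bolt = 4*1 = 4.
Iteration 4: components of {Bolt} -> Shaft = 4*3 = 12.
Iteration 5: no further components; recursion stops.
SUM(tot_qty) = 1 + 4 + 4 + 20 + 4 + 12 = 45.

45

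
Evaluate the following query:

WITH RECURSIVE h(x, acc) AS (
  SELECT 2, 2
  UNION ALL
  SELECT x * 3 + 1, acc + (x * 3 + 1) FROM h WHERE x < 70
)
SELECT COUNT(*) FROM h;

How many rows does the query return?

5

Base: x=2, acc=2.
Iteration 1: 2 < 70 holds -> x = 2 * 3 + 1 = 7, acc = 2 + 7 = 9.
Iteration 2: 7 < 70 holds -> x = 7 * 3 + 1 = 22, acc = 9 + 22 = 31.
Iteration 3: 22 < 70 holds -> x = 22 * 3 + 1 = 67, acc = 31 + 67 = 98.
Iteration 4: 67 < 70 holds -> x = 67 * 3 + 1 = 202, acc = 98 + 202 = 300.
Iteration 5: 202 < 70 fails; recursion stops.
Total rows emitted: 5.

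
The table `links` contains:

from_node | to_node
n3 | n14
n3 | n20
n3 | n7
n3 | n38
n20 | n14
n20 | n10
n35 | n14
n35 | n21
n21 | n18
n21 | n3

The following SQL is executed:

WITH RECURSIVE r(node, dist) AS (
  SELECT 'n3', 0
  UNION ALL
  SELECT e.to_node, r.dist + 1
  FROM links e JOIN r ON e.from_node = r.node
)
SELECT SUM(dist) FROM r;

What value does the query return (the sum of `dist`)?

Base: (n3, dist=0).
Iteration 1: edges from {n3} -> (n14, dist=1), (n20, dist=1), (n38, dist=1), (n7, dist=1).
Iteration 2: edges from {n14,n20,n38,n7} -> (n10, dist=2), (n14, dist=2).
Iteration 3: no outgoing edges from {n10,n14}; recursion stops.
SUM(dist) = 0 + 1 + 1 + 1 + 1 + 2 + 2 = 8.

8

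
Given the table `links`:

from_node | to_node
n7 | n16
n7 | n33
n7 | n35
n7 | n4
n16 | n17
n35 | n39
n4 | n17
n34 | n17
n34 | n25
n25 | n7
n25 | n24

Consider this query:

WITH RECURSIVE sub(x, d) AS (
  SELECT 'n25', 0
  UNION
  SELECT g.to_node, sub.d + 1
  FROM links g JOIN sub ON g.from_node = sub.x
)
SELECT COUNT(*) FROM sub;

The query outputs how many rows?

Base: (n25, d=0).
Iteration 1: edges from {n25} -> (n24, d=1), (n7, d=1).
Iteration 2: edges from {n24,n7} -> (n16, d=2), (n33, d=2), (n35, d=2), (n4, d=2).
Iteration 3: edges from {n16,n33,n35,n4} -> (n17, d=3), (n39, d=3). [UNION drops 1 duplicate row(s)]
Iteration 4: no outgoing edges from {n17,n39}; recursion stops.
Total rows emitted: 9.

9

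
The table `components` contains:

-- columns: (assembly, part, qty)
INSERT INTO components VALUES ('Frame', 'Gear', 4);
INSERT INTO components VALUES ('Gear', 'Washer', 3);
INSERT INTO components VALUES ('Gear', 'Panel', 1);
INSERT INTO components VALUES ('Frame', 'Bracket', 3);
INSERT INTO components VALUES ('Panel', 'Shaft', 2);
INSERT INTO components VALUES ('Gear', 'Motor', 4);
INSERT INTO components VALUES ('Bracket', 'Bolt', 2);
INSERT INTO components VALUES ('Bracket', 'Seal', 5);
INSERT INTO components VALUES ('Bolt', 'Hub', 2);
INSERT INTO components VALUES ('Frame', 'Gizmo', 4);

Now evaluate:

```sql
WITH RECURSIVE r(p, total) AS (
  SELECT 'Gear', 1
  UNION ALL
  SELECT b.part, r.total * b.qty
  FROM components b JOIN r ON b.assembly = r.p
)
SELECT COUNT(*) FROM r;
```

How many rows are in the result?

Base: (Gear, total=1).
Iteration 1: components of {Gear} -> Motor = 1*4 = 4, Panel = 1*1 = 1, Washer = 1*3 = 3.
Iteration 2: components of {Motor,Panel,Washer} -> Shaft = 1*2 = 2.
Iteration 3: no further components; recursion stops.
Total rows emitted: 5.

5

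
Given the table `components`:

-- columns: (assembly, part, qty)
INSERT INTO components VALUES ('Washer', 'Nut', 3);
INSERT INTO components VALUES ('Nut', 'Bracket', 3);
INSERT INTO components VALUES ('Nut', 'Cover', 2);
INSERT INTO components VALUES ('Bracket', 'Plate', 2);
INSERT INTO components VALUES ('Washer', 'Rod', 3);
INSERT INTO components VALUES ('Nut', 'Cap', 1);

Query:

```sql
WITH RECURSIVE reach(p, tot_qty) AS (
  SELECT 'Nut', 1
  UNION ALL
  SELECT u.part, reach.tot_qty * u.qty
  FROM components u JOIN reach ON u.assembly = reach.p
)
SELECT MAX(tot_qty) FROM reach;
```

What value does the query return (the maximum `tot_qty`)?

Base: (Nut, tot_qty=1).
Iteration 1: components of {Nut} -> Bracket = 1*3 = 3, Cap = 1*1 = 1, Cover = 1*2 = 2.
Iteration 2: components of {Bracket,Cap,Cover} -> Plate = 3*2 = 6.
Iteration 3: no further components; recursion stops.
tot_qty values: 1, 3, 2, 1, 6; the maximum is 6.

6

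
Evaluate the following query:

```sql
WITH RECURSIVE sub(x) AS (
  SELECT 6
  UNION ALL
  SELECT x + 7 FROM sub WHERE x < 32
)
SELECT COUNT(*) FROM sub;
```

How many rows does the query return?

5

Base: x=6.
Iteration 1: 6 < 32 holds -> x = 6 + 7 = 13.
Iteration 2: 13 < 32 holds -> x = 13 + 7 = 20.
Iteration 3: 20 < 32 holds -> x = 20 + 7 = 27.
Iteration 4: 27 < 32 holds -> x = 27 + 7 = 34.
Iteration 5: 34 < 32 fails; recursion stops.
Total rows emitted: 5.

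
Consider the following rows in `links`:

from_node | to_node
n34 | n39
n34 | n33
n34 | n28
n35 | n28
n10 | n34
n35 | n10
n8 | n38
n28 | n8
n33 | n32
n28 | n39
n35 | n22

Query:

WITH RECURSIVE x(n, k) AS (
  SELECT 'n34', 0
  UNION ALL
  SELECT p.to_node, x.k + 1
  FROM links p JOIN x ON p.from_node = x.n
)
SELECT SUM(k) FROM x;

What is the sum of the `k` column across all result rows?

Base: (n34, k=0).
Iteration 1: edges from {n34} -> (n28, k=1), (n33, k=1), (n39, k=1).
Iteration 2: edges from {n28,n33,n39} -> (n32, k=2), (n39, k=2), (n8, k=2).
Iteration 3: edges from {n32,n39,n8} -> (n38, k=3).
Iteration 4: no outgoing edges from {n38}; recursion stops.
SUM(k) = 0 + 1 + 1 + 1 + 2 + 2 + 2 + 3 = 12.

12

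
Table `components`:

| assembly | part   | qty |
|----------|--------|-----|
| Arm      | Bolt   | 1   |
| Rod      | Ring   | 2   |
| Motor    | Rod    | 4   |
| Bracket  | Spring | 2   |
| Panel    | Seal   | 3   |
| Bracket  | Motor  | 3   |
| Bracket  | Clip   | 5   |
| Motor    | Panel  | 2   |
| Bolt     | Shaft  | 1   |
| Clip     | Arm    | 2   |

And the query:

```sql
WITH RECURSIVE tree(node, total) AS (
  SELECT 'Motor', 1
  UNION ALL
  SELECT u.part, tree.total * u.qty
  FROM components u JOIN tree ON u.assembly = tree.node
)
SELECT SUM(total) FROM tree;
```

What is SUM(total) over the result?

21

Base: (Motor, total=1).
Iteration 1: components of {Motor} -> Panel = 1*2 = 2, Rod = 1*4 = 4.
Iteration 2: components of {Panel,Rod} -> Ring = 4*2 = 8, Seal = 2*3 = 6.
Iteration 3: no further components; recursion stops.
SUM(total) = 1 + 2 + 4 + 6 + 8 = 21.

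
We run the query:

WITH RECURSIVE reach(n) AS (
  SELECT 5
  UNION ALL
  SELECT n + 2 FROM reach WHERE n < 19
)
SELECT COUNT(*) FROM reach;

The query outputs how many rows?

Base: n=5.
Iteration 1: 5 < 19 holds -> n = 5 + 2 = 7.
Iteration 2: 7 < 19 holds -> n = 7 + 2 = 9.
Iteration 3: 9 < 19 holds -> n = 9 + 2 = 11.
Iteration 4: 11 < 19 holds -> n = 11 + 2 = 13.
Iteration 5: 13 < 19 holds -> n = 13 + 2 = 15.
Iteration 6: 15 < 19 holds -> n = 15 + 2 = 17.
Iteration 7: 17 < 19 holds -> n = 17 + 2 = 19.
Iteration 8: 19 < 19 fails; recursion stops.
Total rows emitted: 8.

8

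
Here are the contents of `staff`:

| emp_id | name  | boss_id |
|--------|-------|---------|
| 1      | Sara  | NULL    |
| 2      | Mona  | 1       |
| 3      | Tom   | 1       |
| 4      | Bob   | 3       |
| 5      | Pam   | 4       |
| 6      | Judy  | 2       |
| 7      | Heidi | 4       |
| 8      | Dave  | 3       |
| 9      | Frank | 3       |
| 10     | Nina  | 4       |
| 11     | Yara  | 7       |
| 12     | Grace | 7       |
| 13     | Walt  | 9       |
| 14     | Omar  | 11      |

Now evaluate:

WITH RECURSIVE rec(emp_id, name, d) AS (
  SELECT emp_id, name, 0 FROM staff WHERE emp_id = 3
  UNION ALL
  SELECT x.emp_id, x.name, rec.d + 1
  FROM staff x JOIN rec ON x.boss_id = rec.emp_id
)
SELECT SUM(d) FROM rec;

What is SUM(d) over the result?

21

Base: emp_id=3 (Tom) at d 0.
Iteration 1: rows with boss_id in {3} -> Bob (id 4, d 1), Dave (id 8, d 1), Frank (id 9, d 1).
Iteration 2: rows with boss_id in {4,8,9} -> Pam (id 5, d 2), Heidi (id 7, d 2), Nina (id 10, d 2), Walt (id 13, d 2).
Iteration 3: rows with boss_id in {5,7,10,13} -> Yara (id 11, d 3), Grace (id 12, d 3).
Iteration 4: rows with boss_id in {11,12} -> Omar (id 14, d 4).
Iteration 5: no rows with boss_id in {14}; recursion stops.
SUM(d) = 0 + 1 + 1 + 1 + 2 + 2 + 2 + 2 + 3 + 3 + 4 = 21.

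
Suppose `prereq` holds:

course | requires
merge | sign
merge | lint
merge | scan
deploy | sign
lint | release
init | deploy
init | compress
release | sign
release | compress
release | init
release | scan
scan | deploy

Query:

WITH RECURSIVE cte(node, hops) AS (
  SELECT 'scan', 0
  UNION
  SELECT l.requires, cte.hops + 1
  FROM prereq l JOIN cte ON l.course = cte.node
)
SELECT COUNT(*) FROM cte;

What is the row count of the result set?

3

Base: (scan, hops=0).
Iteration 1: edges from {scan} -> (deploy, hops=1).
Iteration 2: edges from {deploy} -> (sign, hops=2).
Iteration 3: no outgoing edges from {sign}; recursion stops.
Total rows emitted: 3.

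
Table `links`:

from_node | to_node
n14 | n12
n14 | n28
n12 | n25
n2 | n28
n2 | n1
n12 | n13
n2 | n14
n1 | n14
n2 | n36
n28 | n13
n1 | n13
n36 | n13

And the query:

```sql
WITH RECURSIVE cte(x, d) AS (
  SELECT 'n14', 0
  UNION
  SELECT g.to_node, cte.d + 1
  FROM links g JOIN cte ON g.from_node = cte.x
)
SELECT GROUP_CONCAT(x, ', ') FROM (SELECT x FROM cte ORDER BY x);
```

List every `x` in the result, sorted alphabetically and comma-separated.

Base: (n14, d=0).
Iteration 1: edges from {n14} -> (n12, d=1), (n28, d=1).
Iteration 2: edges from {n12,n28} -> (n13, d=2), (n25, d=2). [UNION drops 1 duplicate row(s)]
Iteration 3: no outgoing edges from {n13,n25}; recursion stops.

n12, n13, n14, n25, n28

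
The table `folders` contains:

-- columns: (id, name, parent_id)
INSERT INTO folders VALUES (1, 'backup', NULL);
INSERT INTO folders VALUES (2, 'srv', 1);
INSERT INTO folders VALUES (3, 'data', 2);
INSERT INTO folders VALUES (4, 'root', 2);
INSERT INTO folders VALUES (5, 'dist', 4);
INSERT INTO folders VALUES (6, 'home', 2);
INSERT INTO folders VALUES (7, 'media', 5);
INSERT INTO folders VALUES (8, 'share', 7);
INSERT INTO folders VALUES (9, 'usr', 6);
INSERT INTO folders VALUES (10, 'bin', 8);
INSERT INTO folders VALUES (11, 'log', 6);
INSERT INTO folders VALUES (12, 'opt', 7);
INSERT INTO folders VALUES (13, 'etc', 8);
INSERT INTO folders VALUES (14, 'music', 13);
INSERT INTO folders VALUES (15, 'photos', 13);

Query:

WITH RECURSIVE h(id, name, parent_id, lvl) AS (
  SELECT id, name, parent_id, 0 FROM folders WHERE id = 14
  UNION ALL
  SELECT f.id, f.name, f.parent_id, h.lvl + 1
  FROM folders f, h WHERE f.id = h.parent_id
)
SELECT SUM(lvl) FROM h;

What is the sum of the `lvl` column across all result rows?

28

Base: id=14 (music), parent_id=13, lvl 0.
Iteration 1: join on id=13 -> etc (id 13, parent_id=8, lvl 1).
Iteration 2: join on id=8 -> share (id 8, parent_id=7, lvl 2).
Iteration 3: join on id=7 -> media (id 7, parent_id=5, lvl 3).
Iteration 4: join on id=5 -> dist (id 5, parent_id=4, lvl 4).
Iteration 5: join on id=4 -> root (id 4, parent_id=2, lvl 5).
Iteration 6: join on id=2 -> srv (id 2, parent_id=1, lvl 6).
Iteration 7: join on id=1 -> backup (id 1, parent_id=NULL, lvl 7).
Iteration 8: parent_id is NULL; no match; recursion stops.
SUM(lvl) = 0 + 1 + 2 + 3 + 4 + 5 + 6 + 7 = 28.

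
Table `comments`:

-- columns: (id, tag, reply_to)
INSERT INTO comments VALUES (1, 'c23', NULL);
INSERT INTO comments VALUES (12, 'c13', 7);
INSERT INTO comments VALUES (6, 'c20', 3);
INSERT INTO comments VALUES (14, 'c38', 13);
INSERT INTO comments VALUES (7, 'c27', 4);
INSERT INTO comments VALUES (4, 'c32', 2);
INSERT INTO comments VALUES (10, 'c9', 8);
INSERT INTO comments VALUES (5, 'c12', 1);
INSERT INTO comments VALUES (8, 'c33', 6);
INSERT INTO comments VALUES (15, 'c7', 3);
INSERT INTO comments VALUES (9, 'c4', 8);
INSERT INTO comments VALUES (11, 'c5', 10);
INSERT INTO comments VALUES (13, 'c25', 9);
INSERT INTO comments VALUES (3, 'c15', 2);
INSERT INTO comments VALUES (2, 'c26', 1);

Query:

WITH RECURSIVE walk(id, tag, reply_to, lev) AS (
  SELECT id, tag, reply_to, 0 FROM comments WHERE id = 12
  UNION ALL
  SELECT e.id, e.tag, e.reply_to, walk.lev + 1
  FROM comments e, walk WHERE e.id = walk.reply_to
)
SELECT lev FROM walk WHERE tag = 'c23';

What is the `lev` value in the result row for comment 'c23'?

4

Base: id=12 (c13), reply_to=7, lev 0.
Iteration 1: join on id=7 -> c27 (id 7, reply_to=4, lev 1).
Iteration 2: join on id=4 -> c32 (id 4, reply_to=2, lev 2).
Iteration 3: join on id=2 -> c26 (id 2, reply_to=1, lev 3).
Iteration 4: join on id=1 -> c23 (id 1, reply_to=NULL, lev 4).
Iteration 5: reply_to is NULL; no match; recursion stops.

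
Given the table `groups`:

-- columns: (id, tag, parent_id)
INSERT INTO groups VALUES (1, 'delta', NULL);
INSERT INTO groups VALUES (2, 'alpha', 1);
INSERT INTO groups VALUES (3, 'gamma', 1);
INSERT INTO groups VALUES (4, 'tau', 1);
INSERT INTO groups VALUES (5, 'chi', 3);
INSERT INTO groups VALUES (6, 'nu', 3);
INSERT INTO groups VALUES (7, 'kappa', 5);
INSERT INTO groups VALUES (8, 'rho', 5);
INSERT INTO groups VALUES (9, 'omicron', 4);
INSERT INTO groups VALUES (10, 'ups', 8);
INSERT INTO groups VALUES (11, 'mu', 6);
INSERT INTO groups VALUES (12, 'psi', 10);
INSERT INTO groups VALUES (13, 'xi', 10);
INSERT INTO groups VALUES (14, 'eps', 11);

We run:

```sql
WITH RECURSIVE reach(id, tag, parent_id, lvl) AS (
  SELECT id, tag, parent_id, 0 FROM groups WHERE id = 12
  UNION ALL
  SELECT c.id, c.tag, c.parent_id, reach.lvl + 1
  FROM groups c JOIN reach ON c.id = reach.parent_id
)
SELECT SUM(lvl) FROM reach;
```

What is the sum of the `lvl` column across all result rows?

15

Base: id=12 (psi), parent_id=10, lvl 0.
Iteration 1: join on id=10 -> ups (id 10, parent_id=8, lvl 1).
Iteration 2: join on id=8 -> rho (id 8, parent_id=5, lvl 2).
Iteration 3: join on id=5 -> chi (id 5, parent_id=3, lvl 3).
Iteration 4: join on id=3 -> gamma (id 3, parent_id=1, lvl 4).
Iteration 5: join on id=1 -> delta (id 1, parent_id=NULL, lvl 5).
Iteration 6: parent_id is NULL; no match; recursion stops.
SUM(lvl) = 0 + 1 + 2 + 3 + 4 + 5 = 15.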